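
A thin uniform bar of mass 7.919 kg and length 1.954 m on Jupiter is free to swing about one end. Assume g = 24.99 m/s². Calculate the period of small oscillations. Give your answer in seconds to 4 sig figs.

For a physical pendulum T = 2π√(I/(mgd)), with d = 0.97700 m from pivot to centre of mass.
I_cm = mL²/12 = 7.919 × 1.954²/12 = 2.5196 kg·m²; I = I_cm + md² = 2.5196 + 7.919 × 0.97700² = 10.079 kg·m².
T = 2π√(10.079/(7.919 × 24.99 × 0.97700)) = 1.435 s.

1.435 s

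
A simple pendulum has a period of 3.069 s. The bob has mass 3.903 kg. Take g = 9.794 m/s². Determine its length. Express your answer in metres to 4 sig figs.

From T = 2π√(L/g), L = gT²/(4π²) = 9.794 × 3.0690²/(4π²) = 2.337 m.

2.337 m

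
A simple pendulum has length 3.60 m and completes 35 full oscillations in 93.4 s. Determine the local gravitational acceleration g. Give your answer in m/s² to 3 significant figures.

T = 93.4/35 = 2.669 s.
From T = 2π√(L/g), g = 4π²L/T² = 4π² × 3.60/2.669² = 20.0 m/s².

20.0 m/s²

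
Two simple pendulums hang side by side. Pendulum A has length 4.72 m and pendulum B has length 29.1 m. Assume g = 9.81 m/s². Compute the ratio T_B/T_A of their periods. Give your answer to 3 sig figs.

T ∝ √L, so T_B/T_A = √(L_B/L_A) = √(29.1/4.72) = 2.48.

2.48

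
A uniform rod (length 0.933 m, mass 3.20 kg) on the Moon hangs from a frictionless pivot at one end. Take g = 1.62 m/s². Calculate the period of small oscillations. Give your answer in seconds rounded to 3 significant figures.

For a physical pendulum T = 2π√(I/(mgd)), with d = 0.4665 m from pivot to centre of mass.
I_cm = mL²/12 = 3.20 × 0.933²/12 = 0.2321 kg·m²; I = I_cm + md² = 0.2321 + 3.20 × 0.4665² = 0.9285 kg·m².
T = 2π√(0.9285/(3.20 × 1.62 × 0.4665)) = 3.89 s.

3.89 s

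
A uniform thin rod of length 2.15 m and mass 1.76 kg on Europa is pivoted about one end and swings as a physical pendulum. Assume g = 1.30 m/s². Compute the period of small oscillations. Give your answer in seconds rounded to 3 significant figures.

6.60 s

For a physical pendulum T = 2π√(I/(mgd)), with d = 1.075 m from pivot to centre of mass.
I_cm = mL²/12 = 1.76 × 2.15²/12 = 0.6780 kg·m²; I = I_cm + md² = 0.6780 + 1.76 × 1.075² = 2.712 kg·m².
T = 2π√(2.712/(1.76 × 1.30 × 1.075)) = 6.60 s.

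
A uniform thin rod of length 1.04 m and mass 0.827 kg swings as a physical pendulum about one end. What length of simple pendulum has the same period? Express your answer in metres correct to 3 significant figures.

0.693 m

The equivalent simple-pendulum length is L_eq = I/(md), where I is about the pivot and d = 0.5200 m.
I_cm = (1/12)mL² = 0.07454 kg·m², so I = I_cm + md² = 0.07454 + 0.2236 = 0.2982 kg·m².
L_eq = 0.2982/(0.827 × 0.5200) = 0.693 m.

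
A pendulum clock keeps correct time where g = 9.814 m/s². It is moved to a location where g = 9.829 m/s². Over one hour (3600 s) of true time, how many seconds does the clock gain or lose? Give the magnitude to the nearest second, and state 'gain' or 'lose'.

The clock's period scales as T ∝ 1/√g, so T'/T = √(9.814/9.829) = 0.999237.
In 3600 s of true time the clock registers 3600/0.999237 = 3602.8 s, so it gains 3 s.

gain 3 s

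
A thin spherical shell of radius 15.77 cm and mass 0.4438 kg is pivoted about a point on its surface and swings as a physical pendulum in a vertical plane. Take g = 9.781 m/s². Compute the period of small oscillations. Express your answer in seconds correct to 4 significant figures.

I_cm = (2/3)mr² = 0.0073580 kg·m². The pivot is at distance d = 0.1577 m from the centre of mass.
By the parallel-axis theorem, I = I_cm + md² = 0.0073580 + 0.011037 = 0.018395 kg·m².
T = 2π√(I/(mgd)) = 2π√(0.018395/(0.4438 × 9.781 × 0.1577)) = 1.030 s.

1.030 s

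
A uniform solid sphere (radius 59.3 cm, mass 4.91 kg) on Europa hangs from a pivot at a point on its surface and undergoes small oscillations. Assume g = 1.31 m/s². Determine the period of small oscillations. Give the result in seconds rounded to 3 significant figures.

I_cm = (2/5)mr² = 0.6906 kg·m². The pivot is at distance d = 0.593 m from the centre of mass.
By the parallel-axis theorem, I = I_cm + md² = 0.6906 + 1.727 = 2.417 kg·m².
T = 2π√(I/(mgd)) = 2π√(2.417/(4.91 × 1.31 × 0.593)) = 5.00 s.

5.00 s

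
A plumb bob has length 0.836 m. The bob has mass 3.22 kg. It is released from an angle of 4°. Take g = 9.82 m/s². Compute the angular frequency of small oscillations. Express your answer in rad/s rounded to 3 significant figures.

ω = √(g/L) = √(9.82/0.836) = 3.43 rad/s.

3.43 rad/s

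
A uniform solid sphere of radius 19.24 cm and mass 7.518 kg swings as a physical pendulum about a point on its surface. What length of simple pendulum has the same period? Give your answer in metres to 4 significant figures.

0.2694 m

The equivalent simple-pendulum length is L_eq = I/(md), where I is about the pivot and d = 0.19240 m.
I_cm = (2/5)mR² = 0.11132 kg·m², so I = I_cm + md² = 0.11132 + 0.27830 = 0.38962 kg·m².
L_eq = 0.38962/(7.518 × 0.19240) = 0.2694 m.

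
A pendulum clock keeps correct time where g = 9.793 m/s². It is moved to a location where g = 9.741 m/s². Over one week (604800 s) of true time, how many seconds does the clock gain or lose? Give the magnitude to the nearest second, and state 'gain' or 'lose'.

lose 1608 s

The clock's period scales as T ∝ 1/√g, so T'/T = √(9.793/9.741) = 1.00267.
In 604800 s of true time the clock registers 604800/1.00267 = 603192.1 s, so it loses 1608 s.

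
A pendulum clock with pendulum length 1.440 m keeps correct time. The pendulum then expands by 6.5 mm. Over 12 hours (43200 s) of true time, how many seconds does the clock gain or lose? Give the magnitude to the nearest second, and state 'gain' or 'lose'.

lose 97 s

T ∝ √L, so T'/T = √(1.44650/1.440) = 1.00225.
In 43200 s of true time the clock registers 43200/1.00225 = 43102.8 s, so it loses 97 s.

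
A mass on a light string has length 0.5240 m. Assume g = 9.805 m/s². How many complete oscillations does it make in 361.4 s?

248

T = 2π√(L/g) = 2π√(0.5240/9.805) = 1.4525 s.
Number of complete oscillations = ⌊361.4/1.4525⌋ = ⌊248.81⌋ = 248.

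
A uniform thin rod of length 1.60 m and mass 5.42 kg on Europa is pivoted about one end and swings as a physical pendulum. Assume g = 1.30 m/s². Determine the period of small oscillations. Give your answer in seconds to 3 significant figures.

For a physical pendulum T = 2π√(I/(mgd)), with d = 0.8000 m from pivot to centre of mass.
I_cm = mL²/12 = 5.42 × 1.60²/12 = 1.156 kg·m²; I = I_cm + md² = 1.156 + 5.42 × 0.8000² = 4.625 kg·m².
T = 2π√(4.625/(5.42 × 1.30 × 0.8000)) = 5.69 s.

5.69 s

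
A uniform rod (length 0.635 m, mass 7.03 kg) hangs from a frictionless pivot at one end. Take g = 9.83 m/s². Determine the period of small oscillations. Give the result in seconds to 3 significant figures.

1.30 s

For a physical pendulum T = 2π√(I/(mgd)), with d = 0.3175 m from pivot to centre of mass.
I_cm = mL²/12 = 7.03 × 0.635²/12 = 0.2362 kg·m²; I = I_cm + md² = 0.2362 + 7.03 × 0.3175² = 0.9449 kg·m².
T = 2π√(0.9449/(7.03 × 9.83 × 0.3175)) = 1.30 s.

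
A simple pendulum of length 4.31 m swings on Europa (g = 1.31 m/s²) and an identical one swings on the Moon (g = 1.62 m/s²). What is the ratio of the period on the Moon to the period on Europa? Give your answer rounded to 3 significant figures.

0.899

T ∝ 1/√g, so T₂/T₁ = √(g₁/g₂) = √(1.31/1.62) = 0.899.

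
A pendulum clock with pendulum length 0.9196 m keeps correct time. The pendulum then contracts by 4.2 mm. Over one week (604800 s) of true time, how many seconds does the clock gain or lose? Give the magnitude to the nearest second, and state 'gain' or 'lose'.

T ∝ √L, so T'/T = √(0.91540/0.9196) = 0.997714.
In 604800 s of true time the clock registers 604800/0.997714 = 606185.9 s, so it gains 1386 s.

gain 1386 s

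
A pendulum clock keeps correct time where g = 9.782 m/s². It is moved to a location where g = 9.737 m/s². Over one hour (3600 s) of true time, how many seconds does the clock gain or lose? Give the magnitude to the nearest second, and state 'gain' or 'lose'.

lose 8 s

The clock's period scales as T ∝ 1/√g, so T'/T = √(9.782/9.737) = 1.00231.
In 3600 s of true time the clock registers 3600/1.00231 = 3591.7 s, so it loses 8 s.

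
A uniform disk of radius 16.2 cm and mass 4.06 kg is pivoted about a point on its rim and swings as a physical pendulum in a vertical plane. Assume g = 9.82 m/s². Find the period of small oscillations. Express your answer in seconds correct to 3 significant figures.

0.988 s

I_cm = ½mr² = 0.05328 kg·m². The pivot is at distance d = 0.162 m from the centre of mass.
By the parallel-axis theorem, I = I_cm + md² = 0.05328 + 0.1066 = 0.1598 kg·m².
T = 2π√(I/(mgd)) = 2π√(0.1598/(4.06 × 9.82 × 0.162)) = 0.988 s.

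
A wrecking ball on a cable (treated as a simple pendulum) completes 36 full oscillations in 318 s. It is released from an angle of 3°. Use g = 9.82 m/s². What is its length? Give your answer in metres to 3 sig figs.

T = 318/36 = 8.833 s.
From T = 2π√(L/g), L = gT²/(4π²) = 9.82 × 8.833²/(4π²) = 19.4 m.

19.4 m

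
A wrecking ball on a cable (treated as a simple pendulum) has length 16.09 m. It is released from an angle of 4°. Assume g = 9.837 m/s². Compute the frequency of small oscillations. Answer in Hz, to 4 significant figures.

0.1244 Hz

T = 2π√(L/g) = 2π√(16.09/9.837) = 8.0358 s, so f = 1/T = 0.1244 Hz.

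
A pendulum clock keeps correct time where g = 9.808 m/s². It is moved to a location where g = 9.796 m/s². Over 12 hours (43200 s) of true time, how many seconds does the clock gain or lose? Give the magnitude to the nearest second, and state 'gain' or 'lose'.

lose 26 s

The clock's period scales as T ∝ 1/√g, so T'/T = √(9.808/9.796) = 1.00061.
In 43200 s of true time the clock registers 43200/1.00061 = 43173.6 s, so it loses 26 s.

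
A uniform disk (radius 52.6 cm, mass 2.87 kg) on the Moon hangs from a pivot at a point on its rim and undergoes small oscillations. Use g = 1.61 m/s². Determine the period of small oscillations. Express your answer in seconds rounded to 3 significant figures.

I_cm = ½mr² = 0.3970 kg·m². The pivot is at distance d = 0.526 m from the centre of mass.
By the parallel-axis theorem, I = I_cm + md² = 0.3970 + 0.7941 = 1.191 kg·m².
T = 2π√(I/(mgd)) = 2π√(1.191/(2.87 × 1.61 × 0.526)) = 4.40 s.

4.40 s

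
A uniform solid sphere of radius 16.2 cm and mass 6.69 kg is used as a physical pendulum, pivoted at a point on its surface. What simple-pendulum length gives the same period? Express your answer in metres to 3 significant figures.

The equivalent simple-pendulum length is L_eq = I/(md), where I is about the pivot and d = 0.1620 m.
I_cm = (2/5)mR² = 0.07023 kg·m², so I = I_cm + md² = 0.07023 + 0.1756 = 0.2458 kg·m².
L_eq = 0.2458/(6.69 × 0.1620) = 0.227 m.

0.227 m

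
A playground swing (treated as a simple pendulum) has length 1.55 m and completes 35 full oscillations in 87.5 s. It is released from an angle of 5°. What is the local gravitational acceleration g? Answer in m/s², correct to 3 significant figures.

T = 87.5/35 = 2.500 s.
From T = 2π√(L/g), g = 4π²L/T² = 4π² × 1.55/2.500² = 9.79 m/s².

9.79 m/s²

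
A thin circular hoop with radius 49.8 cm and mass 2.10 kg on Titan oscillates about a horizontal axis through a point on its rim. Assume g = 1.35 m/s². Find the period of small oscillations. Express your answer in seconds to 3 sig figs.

5.40 s

I_cm = mr² = 0.5208 kg·m². The pivot is at distance d = 0.498 m from the centre of mass.
By the parallel-axis theorem, I = I_cm + md² = 0.5208 + 0.5208 = 1.042 kg·m².
T = 2π√(I/(mgd)) = 2π√(1.042/(2.10 × 1.35 × 0.498)) = 5.40 s.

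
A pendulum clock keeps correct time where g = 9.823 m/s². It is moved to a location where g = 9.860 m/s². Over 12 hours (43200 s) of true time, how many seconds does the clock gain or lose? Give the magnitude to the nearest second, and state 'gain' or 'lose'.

The clock's period scales as T ∝ 1/√g, so T'/T = √(9.823/9.860) = 0.998122.
In 43200 s of true time the clock registers 43200/0.998122 = 43281.3 s, so it gains 81 s.

gain 81 s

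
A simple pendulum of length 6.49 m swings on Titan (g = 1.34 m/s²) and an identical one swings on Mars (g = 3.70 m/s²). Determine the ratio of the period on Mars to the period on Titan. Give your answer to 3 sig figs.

0.602

T ∝ 1/√g, so T₂/T₁ = √(g₁/g₂) = √(1.34/3.70) = 0.602.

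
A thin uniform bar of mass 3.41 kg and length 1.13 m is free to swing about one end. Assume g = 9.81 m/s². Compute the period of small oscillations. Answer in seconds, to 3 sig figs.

For a physical pendulum T = 2π√(I/(mgd)), with d = 0.5650 m from pivot to centre of mass.
I_cm = mL²/12 = 3.41 × 1.13²/12 = 0.3629 kg·m²; I = I_cm + md² = 0.3629 + 3.41 × 0.5650² = 1.451 kg·m².
T = 2π√(1.451/(3.41 × 9.81 × 0.5650)) = 1.74 s.

1.74 s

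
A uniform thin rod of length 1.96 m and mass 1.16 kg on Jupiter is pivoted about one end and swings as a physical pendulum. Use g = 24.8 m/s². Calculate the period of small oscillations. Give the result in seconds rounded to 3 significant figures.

For a physical pendulum T = 2π√(I/(mgd)), with d = 0.9800 m from pivot to centre of mass.
I_cm = mL²/12 = 1.16 × 1.96²/12 = 0.3714 kg·m²; I = I_cm + md² = 0.3714 + 1.16 × 0.9800² = 1.485 kg·m².
T = 2π√(1.485/(1.16 × 24.8 × 0.9800)) = 1.44 s.

1.44 s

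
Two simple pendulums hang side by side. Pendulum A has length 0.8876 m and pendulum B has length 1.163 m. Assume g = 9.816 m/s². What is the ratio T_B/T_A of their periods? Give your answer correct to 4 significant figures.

T ∝ √L, so T_B/T_A = √(L_B/L_A) = √(1.163/0.8876) = 1.145.

1.145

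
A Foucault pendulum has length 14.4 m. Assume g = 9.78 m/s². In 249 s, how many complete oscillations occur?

T = 2π√(L/g) = 2π√(14.4/9.78) = 7.624 s.
Number of complete oscillations = ⌊249/7.624⌋ = ⌊32.66⌋ = 32.

32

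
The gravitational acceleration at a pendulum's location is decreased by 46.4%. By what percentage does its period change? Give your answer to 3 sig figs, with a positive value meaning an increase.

36.6%

T ∝ 1/√g, so T'/T = 1/√(0.5360) = 1.366.
Percentage change in T = (1.366 − 1) × 100% = 36.6%.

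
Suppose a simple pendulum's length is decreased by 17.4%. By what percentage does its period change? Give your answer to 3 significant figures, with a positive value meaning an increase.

-9.12%

T ∝ √L, so T'/T = √(0.8260) = 0.9088.
Percentage change in T = (0.9088 − 1) × 100% = -9.12%.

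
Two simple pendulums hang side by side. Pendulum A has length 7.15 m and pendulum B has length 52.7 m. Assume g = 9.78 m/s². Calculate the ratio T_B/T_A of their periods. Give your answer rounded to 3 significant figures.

2.71

T ∝ √L, so T_B/T_A = √(L_B/L_A) = √(52.7/7.15) = 2.71.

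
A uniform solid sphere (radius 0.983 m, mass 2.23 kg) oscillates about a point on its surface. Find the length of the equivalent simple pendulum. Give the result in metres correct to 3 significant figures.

1.38 m

The equivalent simple-pendulum length is L_eq = I/(md), where I is about the pivot and d = 0.9830 m.
I_cm = (2/5)mR² = 0.8619 kg·m², so I = I_cm + md² = 0.8619 + 2.155 = 3.017 kg·m².
L_eq = 3.017/(2.23 × 0.9830) = 1.38 m.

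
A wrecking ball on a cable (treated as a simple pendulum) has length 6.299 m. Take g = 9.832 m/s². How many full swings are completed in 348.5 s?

69

T = 2π√(L/g) = 2π√(6.299/9.832) = 5.0292 s.
Number of complete oscillations = ⌊348.5/5.0292⌋ = ⌊69.296⌋ = 69.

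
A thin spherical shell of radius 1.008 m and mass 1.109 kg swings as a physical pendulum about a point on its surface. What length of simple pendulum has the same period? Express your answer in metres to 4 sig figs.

The equivalent simple-pendulum length is L_eq = I/(md), where I is about the pivot and d = 1.0080 m.
I_cm = (2/3)mR² = 0.75121 kg·m², so I = I_cm + md² = 0.75121 + 1.1268 = 1.8780 kg·m².
L_eq = 1.8780/(1.109 × 1.0080) = 1.680 m.

1.680 m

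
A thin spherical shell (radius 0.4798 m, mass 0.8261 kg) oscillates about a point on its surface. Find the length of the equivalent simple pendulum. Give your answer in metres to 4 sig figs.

0.7997 m

The equivalent simple-pendulum length is L_eq = I/(md), where I is about the pivot and d = 0.47980 m.
I_cm = (2/3)mR² = 0.12678 kg·m², so I = I_cm + md² = 0.12678 + 0.19017 = 0.31696 kg·m².
L_eq = 0.31696/(0.8261 × 0.47980) = 0.7997 m.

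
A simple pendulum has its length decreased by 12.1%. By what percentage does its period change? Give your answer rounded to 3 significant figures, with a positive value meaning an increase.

T ∝ √L, so T'/T = √(0.8790) = 0.9375.
Percentage change in T = (0.9375 − 1) × 100% = -6.25%.

-6.25%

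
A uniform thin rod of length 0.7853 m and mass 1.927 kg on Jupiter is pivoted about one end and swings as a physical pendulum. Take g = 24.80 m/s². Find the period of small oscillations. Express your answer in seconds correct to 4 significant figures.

0.9129 s

For a physical pendulum T = 2π√(I/(mgd)), with d = 0.39265 m from pivot to centre of mass.
I_cm = mL²/12 = 1.927 × 0.7853²/12 = 0.099031 kg·m²; I = I_cm + md² = 0.099031 + 1.927 × 0.39265² = 0.39612 kg·m².
T = 2π√(0.39612/(1.927 × 24.80 × 0.39265)) = 0.9129 s.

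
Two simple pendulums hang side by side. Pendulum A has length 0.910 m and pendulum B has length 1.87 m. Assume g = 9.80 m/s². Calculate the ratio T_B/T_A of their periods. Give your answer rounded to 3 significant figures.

1.43

T ∝ √L, so T_B/T_A = √(L_B/L_A) = √(1.87/0.910) = 1.43.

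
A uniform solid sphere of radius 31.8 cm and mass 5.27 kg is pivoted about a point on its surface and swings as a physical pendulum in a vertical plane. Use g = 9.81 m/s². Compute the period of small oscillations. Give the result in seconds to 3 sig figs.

I_cm = (2/5)mr² = 0.2132 kg·m². The pivot is at distance d = 0.318 m from the centre of mass.
By the parallel-axis theorem, I = I_cm + md² = 0.2132 + 0.5329 = 0.7461 kg·m².
T = 2π√(I/(mgd)) = 2π√(0.7461/(5.27 × 9.81 × 0.318)) = 1.34 s.

1.34 s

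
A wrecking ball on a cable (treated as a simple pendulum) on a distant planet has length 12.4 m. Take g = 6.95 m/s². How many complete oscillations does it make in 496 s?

59

T = 2π√(L/g) = 2π√(12.4/6.95) = 8.393 s.
Number of complete oscillations = ⌊496/8.393⌋ = ⌊59.10⌋ = 59.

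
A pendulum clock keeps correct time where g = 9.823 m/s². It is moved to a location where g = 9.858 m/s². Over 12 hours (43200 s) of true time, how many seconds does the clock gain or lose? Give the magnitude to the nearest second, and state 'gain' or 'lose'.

The clock's period scales as T ∝ 1/√g, so T'/T = √(9.823/9.858) = 0.998223.
In 43200 s of true time the clock registers 43200/0.998223 = 43276.9 s, so it gains 77 s.

gain 77 s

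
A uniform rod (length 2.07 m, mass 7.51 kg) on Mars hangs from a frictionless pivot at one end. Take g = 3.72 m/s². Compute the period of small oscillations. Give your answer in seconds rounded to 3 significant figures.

For a physical pendulum T = 2π√(I/(mgd)), with d = 1.035 m from pivot to centre of mass.
I_cm = mL²/12 = 7.51 × 2.07²/12 = 2.682 kg·m²; I = I_cm + md² = 2.682 + 7.51 × 1.035² = 10.73 kg·m².
T = 2π√(10.73/(7.51 × 3.72 × 1.035)) = 3.83 s.

3.83 s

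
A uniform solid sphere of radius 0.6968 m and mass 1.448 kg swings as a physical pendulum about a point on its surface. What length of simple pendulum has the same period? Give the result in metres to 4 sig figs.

The equivalent simple-pendulum length is L_eq = I/(md), where I is about the pivot and d = 0.69680 m.
I_cm = (2/5)mR² = 0.28122 kg·m², so I = I_cm + md² = 0.28122 + 0.70305 = 0.98427 kg·m².
L_eq = 0.98427/(1.448 × 0.69680) = 0.9755 m.

0.9755 m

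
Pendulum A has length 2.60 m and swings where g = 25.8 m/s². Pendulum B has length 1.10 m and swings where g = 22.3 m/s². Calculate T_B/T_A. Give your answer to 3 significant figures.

0.700

T = 2π√(L/g), so T_B/T_A = √((L_B/g_B)/(L_A/g_A)) = √((1.10/22.3)/(2.60/25.8)) = 0.700.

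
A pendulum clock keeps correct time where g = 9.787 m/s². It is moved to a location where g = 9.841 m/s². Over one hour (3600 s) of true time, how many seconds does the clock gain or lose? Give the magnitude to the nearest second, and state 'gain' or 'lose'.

The clock's period scales as T ∝ 1/√g, so T'/T = √(9.787/9.841) = 0.997253.
In 3600 s of true time the clock registers 3600/0.997253 = 3609.9 s, so it gains 10 s.

gain 10 s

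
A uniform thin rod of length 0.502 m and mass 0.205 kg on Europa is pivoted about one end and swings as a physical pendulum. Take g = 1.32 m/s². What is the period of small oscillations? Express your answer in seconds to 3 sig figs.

3.16 s

For a physical pendulum T = 2π√(I/(mgd)), with d = 0.2510 m from pivot to centre of mass.
I_cm = mL²/12 = 0.205 × 0.502²/12 = 0.004305 kg·m²; I = I_cm + md² = 0.004305 + 0.205 × 0.2510² = 0.01722 kg·m².
T = 2π√(0.01722/(0.205 × 1.32 × 0.2510)) = 3.16 s.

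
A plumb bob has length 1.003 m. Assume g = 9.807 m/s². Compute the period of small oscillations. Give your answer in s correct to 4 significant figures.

T = 2π√(L/g) = 2π√(1.003/9.807) = 2π × 0.31980 = 2.009 s.

2.009 s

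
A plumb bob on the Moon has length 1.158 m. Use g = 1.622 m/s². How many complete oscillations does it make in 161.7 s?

T = 2π√(L/g) = 2π√(1.158/1.622) = 5.3090 s.
Number of complete oscillations = ⌊161.7/5.3090⌋ = ⌊30.458⌋ = 30.

30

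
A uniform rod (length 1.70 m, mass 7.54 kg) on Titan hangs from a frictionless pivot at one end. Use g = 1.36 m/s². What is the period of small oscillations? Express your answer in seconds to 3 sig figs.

5.74 s

For a physical pendulum T = 2π√(I/(mgd)), with d = 0.8500 m from pivot to centre of mass.
I_cm = mL²/12 = 7.54 × 1.70²/12 = 1.816 kg·m²; I = I_cm + md² = 1.816 + 7.54 × 0.8500² = 7.264 kg·m².
T = 2π√(7.264/(7.54 × 1.36 × 0.8500)) = 5.74 s.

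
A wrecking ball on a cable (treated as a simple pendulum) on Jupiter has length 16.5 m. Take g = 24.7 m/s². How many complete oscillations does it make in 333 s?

64

T = 2π√(L/g) = 2π√(16.5/24.7) = 5.135 s.
Number of complete oscillations = ⌊333/5.135⌋ = ⌊64.84⌋ = 64.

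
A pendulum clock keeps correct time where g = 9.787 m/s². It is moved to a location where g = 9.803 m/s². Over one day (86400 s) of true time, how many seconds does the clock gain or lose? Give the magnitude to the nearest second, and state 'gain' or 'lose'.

gain 71 s

The clock's period scales as T ∝ 1/√g, so T'/T = √(9.787/9.803) = 0.999184.
In 86400 s of true time the clock registers 86400/0.999184 = 86470.6 s, so it gains 71 s.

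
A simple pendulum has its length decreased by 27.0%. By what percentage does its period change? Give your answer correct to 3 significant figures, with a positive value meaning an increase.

T ∝ √L, so T'/T = √(0.7300) = 0.8544.
Percentage change in T = (0.8544 − 1) × 100% = -14.6%.

-14.6%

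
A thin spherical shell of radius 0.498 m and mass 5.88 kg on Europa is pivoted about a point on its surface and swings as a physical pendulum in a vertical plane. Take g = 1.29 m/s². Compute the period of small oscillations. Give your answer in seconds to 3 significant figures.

5.04 s

I_cm = (2/3)mr² = 0.9722 kg·m². The pivot is at distance d = 0.498 m from the centre of mass.
By the parallel-axis theorem, I = I_cm + md² = 0.9722 + 1.458 = 2.430 kg·m².
T = 2π√(I/(mgd)) = 2π√(2.430/(5.88 × 1.29 × 0.498)) = 5.04 s.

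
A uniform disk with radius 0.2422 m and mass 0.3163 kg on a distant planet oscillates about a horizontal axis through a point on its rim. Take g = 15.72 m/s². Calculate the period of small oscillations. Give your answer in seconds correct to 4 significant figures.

0.9552 s

I_cm = ½mr² = 0.0092772 kg·m². The pivot is at distance d = 0.2422 m from the centre of mass.
By the parallel-axis theorem, I = I_cm + md² = 0.0092772 + 0.018554 = 0.027832 kg·m².
T = 2π√(I/(mgd)) = 2π√(0.027832/(0.3163 × 15.72 × 0.2422)) = 0.9552 s.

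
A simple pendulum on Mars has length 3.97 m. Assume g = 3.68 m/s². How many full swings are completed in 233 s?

35

T = 2π√(L/g) = 2π√(3.97/3.68) = 6.526 s.
Number of complete oscillations = ⌊233/6.526⌋ = ⌊35.70⌋ = 35.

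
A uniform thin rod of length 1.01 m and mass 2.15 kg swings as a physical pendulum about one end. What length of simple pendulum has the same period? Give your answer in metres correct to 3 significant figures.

0.673 m

The equivalent simple-pendulum length is L_eq = I/(md), where I is about the pivot and d = 0.5050 m.
I_cm = (1/12)mL² = 0.1828 kg·m², so I = I_cm + md² = 0.1828 + 0.5483 = 0.7311 kg·m².
L_eq = 0.7311/(2.15 × 0.5050) = 0.673 m.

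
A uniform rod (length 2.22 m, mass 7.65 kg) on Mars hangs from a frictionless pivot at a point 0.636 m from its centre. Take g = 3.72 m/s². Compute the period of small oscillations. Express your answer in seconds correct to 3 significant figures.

3.69 s

For a physical pendulum T = 2π√(I/(mgd)), with d = 0.6360 m from pivot to centre of mass.
I_cm = mL²/12 = 7.65 × 2.22²/12 = 3.142 kg·m²; I = I_cm + md² = 3.142 + 7.65 × 0.6360² = 6.236 kg·m².
T = 2π√(6.236/(7.65 × 3.72 × 0.6360)) = 3.69 s.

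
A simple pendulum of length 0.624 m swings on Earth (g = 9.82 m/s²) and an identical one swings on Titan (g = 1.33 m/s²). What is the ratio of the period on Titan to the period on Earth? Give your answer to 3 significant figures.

T ∝ 1/√g, so T₂/T₁ = √(g₁/g₂) = √(9.82/1.33) = 2.72.

2.72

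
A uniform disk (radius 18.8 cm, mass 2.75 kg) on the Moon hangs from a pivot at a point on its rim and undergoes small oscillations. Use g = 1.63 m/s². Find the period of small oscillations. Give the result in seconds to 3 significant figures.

2.61 s

I_cm = ½mr² = 0.04860 kg·m². The pivot is at distance d = 0.188 m from the centre of mass.
By the parallel-axis theorem, I = I_cm + md² = 0.04860 + 0.09720 = 0.1458 kg·m².
T = 2π√(I/(mgd)) = 2π√(0.1458/(2.75 × 1.63 × 0.188)) = 2.61 s.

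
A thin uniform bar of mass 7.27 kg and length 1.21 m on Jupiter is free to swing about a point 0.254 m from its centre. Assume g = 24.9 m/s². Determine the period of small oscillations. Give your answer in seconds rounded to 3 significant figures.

1.08 s

For a physical pendulum T = 2π√(I/(mgd)), with d = 0.2540 m from pivot to centre of mass.
I_cm = mL²/12 = 7.27 × 1.21²/12 = 0.8870 kg·m²; I = I_cm + md² = 0.8870 + 7.27 × 0.2540² = 1.356 kg·m².
T = 2π√(1.356/(7.27 × 24.9 × 0.2540)) = 1.08 s.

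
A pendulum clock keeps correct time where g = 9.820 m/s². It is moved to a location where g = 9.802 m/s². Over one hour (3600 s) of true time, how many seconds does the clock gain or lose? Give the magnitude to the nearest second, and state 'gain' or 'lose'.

lose 3 s

The clock's period scales as T ∝ 1/√g, so T'/T = √(9.820/9.802) = 1.00092.
In 3600 s of true time the clock registers 3600/1.00092 = 3596.7 s, so it loses 3 s.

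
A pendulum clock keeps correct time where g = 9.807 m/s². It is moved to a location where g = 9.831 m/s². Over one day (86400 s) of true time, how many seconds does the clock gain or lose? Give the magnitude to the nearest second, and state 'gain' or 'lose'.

gain 106 s

The clock's period scales as T ∝ 1/√g, so T'/T = √(9.807/9.831) = 0.998779.
In 86400 s of true time the clock registers 86400/0.998779 = 86505.7 s, so it gains 106 s.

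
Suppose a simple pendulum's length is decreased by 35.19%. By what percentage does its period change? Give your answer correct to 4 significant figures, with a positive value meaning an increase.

T ∝ √L, so T'/T = √(0.64810) = 0.80505.
Percentage change in T = (0.80505 − 1) × 100% = -19.50%.

-19.50%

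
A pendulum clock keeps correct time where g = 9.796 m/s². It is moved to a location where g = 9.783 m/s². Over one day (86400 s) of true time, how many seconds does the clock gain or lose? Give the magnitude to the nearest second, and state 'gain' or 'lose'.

The clock's period scales as T ∝ 1/√g, so T'/T = √(9.796/9.783) = 1.00066.
In 86400 s of true time the clock registers 86400/1.00066 = 86342.7 s, so it loses 57 s.

lose 57 s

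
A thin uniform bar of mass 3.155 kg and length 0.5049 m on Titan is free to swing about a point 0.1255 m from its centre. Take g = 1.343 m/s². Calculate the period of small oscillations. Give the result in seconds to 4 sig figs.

2.944 s

For a physical pendulum T = 2π√(I/(mgd)), with d = 0.12550 m from pivot to centre of mass.
I_cm = mL²/12 = 3.155 × 0.5049²/12 = 0.067024 kg·m²; I = I_cm + md² = 0.067024 + 3.155 × 0.12550² = 0.11672 kg·m².
T = 2π√(0.11672/(3.155 × 1.343 × 0.12550)) = 2.944 s.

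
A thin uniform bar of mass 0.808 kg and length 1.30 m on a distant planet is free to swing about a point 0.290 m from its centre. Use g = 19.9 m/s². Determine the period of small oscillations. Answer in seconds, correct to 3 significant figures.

For a physical pendulum T = 2π√(I/(mgd)), with d = 0.2900 m from pivot to centre of mass.
I_cm = mL²/12 = 0.808 × 1.30²/12 = 0.1138 kg·m²; I = I_cm + md² = 0.1138 + 0.808 × 0.2900² = 0.1817 kg·m².
T = 2π√(0.1817/(0.808 × 19.9 × 0.2900)) = 1.24 s.

1.24 s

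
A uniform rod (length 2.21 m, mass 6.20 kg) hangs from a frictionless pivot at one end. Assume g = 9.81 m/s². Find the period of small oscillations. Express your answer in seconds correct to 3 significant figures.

2.43 s

For a physical pendulum T = 2π√(I/(mgd)), with d = 1.105 m from pivot to centre of mass.
I_cm = mL²/12 = 6.20 × 2.21²/12 = 2.523 kg·m²; I = I_cm + md² = 2.523 + 6.20 × 1.105² = 10.09 kg·m².
T = 2π√(10.09/(6.20 × 9.81 × 1.105)) = 2.43 s.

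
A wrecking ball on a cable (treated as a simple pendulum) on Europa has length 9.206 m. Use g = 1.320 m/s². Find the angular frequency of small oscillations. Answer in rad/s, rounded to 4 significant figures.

ω = √(g/L) = √(1.320/9.206) = 0.3787 rad/s.

0.3787 rad/s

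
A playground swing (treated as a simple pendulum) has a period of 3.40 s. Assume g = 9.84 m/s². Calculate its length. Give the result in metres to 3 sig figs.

From T = 2π√(L/g), L = gT²/(4π²) = 9.84 × 3.400²/(4π²) = 2.88 m.

2.88 m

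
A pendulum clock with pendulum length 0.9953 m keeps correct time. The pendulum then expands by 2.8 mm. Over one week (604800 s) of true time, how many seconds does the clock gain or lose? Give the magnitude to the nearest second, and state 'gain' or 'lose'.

T ∝ √L, so T'/T = √(0.99810/0.9953) = 1.00141.
In 604800 s of true time the clock registers 604800/1.00141 = 603951.1 s, so it loses 849 s.

lose 849 s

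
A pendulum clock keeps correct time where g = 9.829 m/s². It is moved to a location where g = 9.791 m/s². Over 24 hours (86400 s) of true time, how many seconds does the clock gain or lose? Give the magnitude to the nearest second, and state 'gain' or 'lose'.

lose 167 s

The clock's period scales as T ∝ 1/√g, so T'/T = √(9.829/9.791) = 1.00194.
In 86400 s of true time the clock registers 86400/1.00194 = 86232.8 s, so it loses 167 s.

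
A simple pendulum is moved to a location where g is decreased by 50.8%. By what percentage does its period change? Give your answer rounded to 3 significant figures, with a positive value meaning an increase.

T ∝ 1/√g, so T'/T = 1/√(0.4920) = 1.426.
Percentage change in T = (1.426 − 1) × 100% = 42.6%.

42.6%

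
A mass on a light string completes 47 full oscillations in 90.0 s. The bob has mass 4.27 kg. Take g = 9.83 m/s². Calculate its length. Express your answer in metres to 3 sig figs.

T = 90.0/47 = 1.915 s.
From T = 2π√(L/g), L = gT²/(4π²) = 9.83 × 1.915²/(4π²) = 0.913 m.

0.913 m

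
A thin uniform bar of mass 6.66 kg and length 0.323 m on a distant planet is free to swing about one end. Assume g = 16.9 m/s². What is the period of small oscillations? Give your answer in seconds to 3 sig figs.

0.709 s

For a physical pendulum T = 2π√(I/(mgd)), with d = 0.1615 m from pivot to centre of mass.
I_cm = mL²/12 = 6.66 × 0.323²/12 = 0.05790 kg·m²; I = I_cm + md² = 0.05790 + 6.66 × 0.1615² = 0.2316 kg·m².
T = 2π√(0.2316/(6.66 × 16.9 × 0.1615)) = 0.709 s.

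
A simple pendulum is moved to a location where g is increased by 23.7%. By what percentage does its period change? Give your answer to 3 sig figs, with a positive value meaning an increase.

T ∝ 1/√g, so T'/T = 1/√(1.237) = 0.8991.
Percentage change in T = (0.8991 − 1) × 100% = -10.1%.

-10.1%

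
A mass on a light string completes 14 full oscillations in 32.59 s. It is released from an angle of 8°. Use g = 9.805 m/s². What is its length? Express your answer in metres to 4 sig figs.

T = 32.59/14 = 2.3279 s.
From T = 2π√(L/g), L = gT²/(4π²) = 9.805 × 2.3279²/(4π²) = 1.346 m.

1.346 m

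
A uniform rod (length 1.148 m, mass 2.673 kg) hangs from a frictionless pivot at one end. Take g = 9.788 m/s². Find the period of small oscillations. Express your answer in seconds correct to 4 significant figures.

1.757 s

For a physical pendulum T = 2π√(I/(mgd)), with d = 0.57400 m from pivot to centre of mass.
I_cm = mL²/12 = 2.673 × 1.148²/12 = 0.29356 kg·m²; I = I_cm + md² = 0.29356 + 2.673 × 0.57400² = 1.1743 kg·m².
T = 2π√(1.1743/(2.673 × 9.788 × 0.57400)) = 1.757 s.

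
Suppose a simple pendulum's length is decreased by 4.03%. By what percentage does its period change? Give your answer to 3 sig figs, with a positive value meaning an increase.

-2.04%

T ∝ √L, so T'/T = √(0.9597) = 0.9796.
Percentage change in T = (0.9796 − 1) × 100% = -2.04%.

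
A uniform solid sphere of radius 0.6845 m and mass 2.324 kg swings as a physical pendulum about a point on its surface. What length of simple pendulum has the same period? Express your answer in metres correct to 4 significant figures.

The equivalent simple-pendulum length is L_eq = I/(md), where I is about the pivot and d = 0.68450 m.
I_cm = (2/5)mR² = 0.43556 kg·m², so I = I_cm + md² = 0.43556 + 1.0889 = 1.5244 kg·m².
L_eq = 1.5244/(2.324 × 0.68450) = 0.9583 m.

0.9583 m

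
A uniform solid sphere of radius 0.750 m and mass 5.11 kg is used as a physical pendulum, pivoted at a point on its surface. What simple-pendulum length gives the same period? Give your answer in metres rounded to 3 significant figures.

The equivalent simple-pendulum length is L_eq = I/(md), where I is about the pivot and d = 0.7500 m.
I_cm = (2/5)mR² = 1.150 kg·m², so I = I_cm + md² = 1.150 + 2.874 = 4.024 kg·m².
L_eq = 4.024/(5.11 × 0.7500) = 1.05 m.

1.05 m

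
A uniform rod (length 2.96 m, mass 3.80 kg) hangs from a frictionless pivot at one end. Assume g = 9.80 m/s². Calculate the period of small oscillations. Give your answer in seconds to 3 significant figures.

2.82 s

For a physical pendulum T = 2π√(I/(mgd)), with d = 1.480 m from pivot to centre of mass.
I_cm = mL²/12 = 3.80 × 2.96²/12 = 2.775 kg·m²; I = I_cm + md² = 2.775 + 3.80 × 1.480² = 11.10 kg·m².
T = 2π√(11.10/(3.80 × 9.80 × 1.480)) = 2.82 s.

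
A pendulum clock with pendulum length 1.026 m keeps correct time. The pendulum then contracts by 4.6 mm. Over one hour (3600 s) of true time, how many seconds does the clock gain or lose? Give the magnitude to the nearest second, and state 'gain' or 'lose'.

T ∝ √L, so T'/T = √(1.02140/1.026) = 0.997756.
In 3600 s of true time the clock registers 3600/0.997756 = 3608.1 s, so it gains 8 s.

gain 8 s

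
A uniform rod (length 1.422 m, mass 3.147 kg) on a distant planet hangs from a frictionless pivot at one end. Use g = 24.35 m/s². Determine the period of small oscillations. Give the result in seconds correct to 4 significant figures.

For a physical pendulum T = 2π√(I/(mgd)), with d = 0.71100 m from pivot to centre of mass.
I_cm = mL²/12 = 3.147 × 1.422²/12 = 0.53029 kg·m²; I = I_cm + md² = 0.53029 + 3.147 × 0.71100² = 2.1212 kg·m².
T = 2π√(2.1212/(3.147 × 24.35 × 0.71100)) = 1.240 s.

1.240 s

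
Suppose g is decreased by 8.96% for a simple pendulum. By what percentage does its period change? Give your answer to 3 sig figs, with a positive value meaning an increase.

4.81%

T ∝ 1/√g, so T'/T = 1/√(0.9104) = 1.048.
Percentage change in T = (1.048 − 1) × 100% = 4.81%.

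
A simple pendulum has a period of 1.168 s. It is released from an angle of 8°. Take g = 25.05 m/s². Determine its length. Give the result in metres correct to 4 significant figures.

0.8656 m

From T = 2π√(L/g), L = gT²/(4π²) = 25.05 × 1.1680²/(4π²) = 0.8656 m.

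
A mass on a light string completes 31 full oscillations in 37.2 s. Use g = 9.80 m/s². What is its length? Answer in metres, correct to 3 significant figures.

T = 37.2/31 = 1.200 s.
From T = 2π√(L/g), L = gT²/(4π²) = 9.80 × 1.200²/(4π²) = 0.357 m.

0.357 m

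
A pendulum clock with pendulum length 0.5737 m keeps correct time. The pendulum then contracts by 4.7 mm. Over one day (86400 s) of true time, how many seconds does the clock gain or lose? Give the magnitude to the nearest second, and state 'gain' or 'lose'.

T ∝ √L, so T'/T = √(0.56900/0.5737) = 0.995895.
In 86400 s of true time the clock registers 86400/0.995895 = 86756.1 s, so it gains 356 s.

gain 356 s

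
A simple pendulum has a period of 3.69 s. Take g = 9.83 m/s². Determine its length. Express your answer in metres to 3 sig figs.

From T = 2π√(L/g), L = gT²/(4π²) = 9.83 × 3.690²/(4π²) = 3.39 m.

3.39 m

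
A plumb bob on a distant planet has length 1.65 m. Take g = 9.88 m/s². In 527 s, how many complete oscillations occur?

T = 2π√(L/g) = 2π√(1.65/9.88) = 2.568 s.
Number of complete oscillations = ⌊527/2.568⌋ = ⌊205.2⌋ = 205.

205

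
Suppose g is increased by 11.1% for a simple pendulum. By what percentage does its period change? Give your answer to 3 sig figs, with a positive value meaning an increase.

T ∝ 1/√g, so T'/T = 1/√(1.111) = 0.9487.
Percentage change in T = (0.9487 − 1) × 100% = -5.13%.

-5.13%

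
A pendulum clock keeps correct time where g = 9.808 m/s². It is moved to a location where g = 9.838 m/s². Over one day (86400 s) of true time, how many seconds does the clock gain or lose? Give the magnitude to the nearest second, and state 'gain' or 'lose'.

The clock's period scales as T ∝ 1/√g, so T'/T = √(9.808/9.838) = 0.998474.
In 86400 s of true time the clock registers 86400/0.998474 = 86532.0 s, so it gains 132 s.

gain 132 s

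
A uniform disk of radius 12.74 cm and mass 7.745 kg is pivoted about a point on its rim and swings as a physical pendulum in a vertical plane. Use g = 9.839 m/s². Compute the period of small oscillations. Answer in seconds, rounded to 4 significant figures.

0.8757 s

I_cm = ½mr² = 0.062854 kg·m². The pivot is at distance d = 0.1274 m from the centre of mass.
By the parallel-axis theorem, I = I_cm + md² = 0.062854 + 0.12571 = 0.18856 kg·m².
T = 2π√(I/(mgd)) = 2π√(0.18856/(7.745 × 9.839 × 0.1274)) = 0.8757 s.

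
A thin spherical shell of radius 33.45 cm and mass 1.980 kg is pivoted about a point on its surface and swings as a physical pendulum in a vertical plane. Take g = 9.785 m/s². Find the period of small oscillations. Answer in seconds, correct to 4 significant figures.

I_cm = (2/3)mr² = 0.14770 kg·m². The pivot is at distance d = 0.3345 m from the centre of mass.
By the parallel-axis theorem, I = I_cm + md² = 0.14770 + 0.22154 = 0.36924 kg·m².
T = 2π√(I/(mgd)) = 2π√(0.36924/(1.980 × 9.785 × 0.3345)) = 1.500 s.

1.500 s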